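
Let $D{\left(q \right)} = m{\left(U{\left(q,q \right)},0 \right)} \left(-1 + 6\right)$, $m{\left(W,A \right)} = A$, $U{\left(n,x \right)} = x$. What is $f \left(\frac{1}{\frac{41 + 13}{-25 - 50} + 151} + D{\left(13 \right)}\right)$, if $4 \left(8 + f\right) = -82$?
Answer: $- \frac{1425}{7514} \approx -0.18965$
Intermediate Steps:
$f = - \frac{57}{2}$ ($f = -8 + \frac{1}{4} \left(-82\right) = -8 - \frac{41}{2} = - \frac{57}{2} \approx -28.5$)
$D{\left(q \right)} = 0$ ($D{\left(q \right)} = 0 \left(-1 + 6\right) = 0 \cdot 5 = 0$)
$f \left(\frac{1}{\frac{41 + 13}{-25 - 50} + 151} + D{\left(13 \right)}\right) = - \frac{57 \left(\frac{1}{\frac{41 + 13}{-25 - 50} + 151} + 0\right)}{2} = - \frac{57 \left(\frac{1}{\frac{54}{-75} + 151} + 0\right)}{2} = - \frac{57 \left(\frac{1}{54 \left(- \frac{1}{75}\right) + 151} + 0\right)}{2} = - \frac{57 \left(\frac{1}{- \frac{18}{25} + 151} + 0\right)}{2} = - \frac{57 \left(\frac{1}{\frac{3757}{25}} + 0\right)}{2} = - \frac{57 \left(\frac{25}{3757} + 0\right)}{2} = \left(- \frac{57}{2}\right) \frac{25}{3757} = - \frac{1425}{7514}$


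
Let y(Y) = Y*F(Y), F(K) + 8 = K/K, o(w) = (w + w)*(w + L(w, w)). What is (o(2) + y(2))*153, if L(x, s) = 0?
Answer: -918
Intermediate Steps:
o(w) = 2*w² (o(w) = (w + w)*(w + 0) = (2*w)*w = 2*w²)
F(K) = -7 (F(K) = -8 + K/K = -8 + 1 = -7)
y(Y) = -7*Y (y(Y) = Y*(-7) = -7*Y)
(o(2) + y(2))*153 = (2*2² - 7*2)*153 = (2*4 - 14)*153 = (8 - 14)*153 = -6*153 = -918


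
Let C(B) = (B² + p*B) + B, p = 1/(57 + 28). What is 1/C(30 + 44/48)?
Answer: 12240/12082357 ≈ 0.0010130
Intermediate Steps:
p = 1/85 ≈ 0.011765
C(B) = B² + 86*B/85 (C(B) = (B² + B/85) + B = B² + 86*B/85)
1/C(30 + 44/48) = 1/((30 + 44/48)*(86 + 85*(30 + 44/48))/85) = 1/((30 + 44*(1/48))*(86 + 85*(30 + 44*(1/48)))/85) = 1/((30 + 11/12)*(86 + 85*(30 + 11/12))/85) = 1/((1/85)*(371/12)*(86 + 85*(371/12))) = 1/((1/85)*(371/12)*(86 + 31535/12)) = 1/((1/85)*(371/12)*(32567/12)) = 1/(12082357/12240) = 12240/12082357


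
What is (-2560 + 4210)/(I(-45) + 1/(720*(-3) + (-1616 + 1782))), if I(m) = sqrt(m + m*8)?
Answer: -3290100/1610294581 - 59044134600*I*sqrt(5)/1610294581 ≈ -0.0020432 - 81.989*I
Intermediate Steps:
I(m) = 3*sqrt(m) (I(m) = sqrt(m + 8*m) = sqrt(9*m) = 3*sqrt(m))
(-2560 + 4210)/(I(-45) + 1/(720*(-3) + (-1616 + 1782))) = (-2560 + 4210)/(3*sqrt(-45) + 1/(720*(-3) + (-1616 + 1782))) = 1650/(3*(3*I*sqrt(5)) + 1/(-2160 + 166)) = 1650/(9*I*sqrt(5) + 1/(-1994)) = 1650/(9*I*sqrt(5) - 1/1994) = 1650/(-1/1994 + 9*I*sqrt(5))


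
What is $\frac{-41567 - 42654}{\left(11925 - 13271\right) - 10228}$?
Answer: $\frac{84221}{11574} \approx 7.2767$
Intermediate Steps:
$\frac{-41567 - 42654}{\left(11925 - 13271\right) - 10228} = - \frac{84221}{-1346 - 10228} = - \frac{84221}{-11574} = \left(-84221\right) \left(- \frac{1}{11574}\right) = \frac{84221}{11574}$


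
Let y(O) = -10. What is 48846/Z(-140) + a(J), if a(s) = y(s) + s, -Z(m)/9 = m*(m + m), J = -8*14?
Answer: -1025963/8400 ≈ -122.14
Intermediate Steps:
J = -112
Z(m) = -18*m² (Z(m) = -9*m*(m + m) = -9*m*2*m = -18*m²)
a(s) = -10 + s
48846/Z(-140) + a(J) = 48846/((-18*(-140)²)) + (-10 - 112) = 48846/((-18*19600)) - 122 = 48846/(-352800) - 122 = 48846*(-1/352800) - 122 = -1163/8400 - 122 = -1025963/8400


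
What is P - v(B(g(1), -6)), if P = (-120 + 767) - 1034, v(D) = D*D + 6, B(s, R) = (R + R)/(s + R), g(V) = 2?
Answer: -402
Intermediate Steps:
B(s, R) = 2*R/(R + s) (B(s, R) = (2*R)/(R + s) = 2*R/(R + s))
v(D) = 6 + D² (v(D) = D² + 6 = 6 + D²)
P = -387 (P = 647 - 1034 = -387)
P - v(B(g(1), -6)) = -387 - (6 + (2*(-6)/(-6 + 2))²) = -387 - (6 + (2*(-6)/(-4))²) = -387 - (6 + (2*(-6)*(-¼))²) = -387 - (6 + 3²) = -387 - (6 + 9) = -387 - 1*15 = -387 - 15 = -402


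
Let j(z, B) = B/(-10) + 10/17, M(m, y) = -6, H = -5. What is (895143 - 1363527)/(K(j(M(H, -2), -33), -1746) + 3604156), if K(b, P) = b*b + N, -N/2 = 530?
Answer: -13536297600/104129911321 ≈ -0.12999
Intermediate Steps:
N = -1060 (N = -2*530 = -1060)
j(z, B) = 10/17 - B/10 (j(z, B) = B*(-1/10) + 10*(1/17) = -B/10 + 10/17 = 10/17 - B/10)
K(b, P) = -1060 + b**2 (K(b, P) = b*b - 1060 = b**2 - 1060 = -1060 + b**2)
(895143 - 1363527)/(K(j(M(H, -2), -33), -1746) + 3604156) = (895143 - 1363527)/((-1060 + (10/17 - 1/10*(-33))**2) + 3604156) = -468384/((-1060 + (10/17 + 33/10)**2) + 3604156) = -468384/((-1060 + (661/170)**2) + 3604156) = -468384/((-1060 + 436921/28900) + 3604156) = -468384/(-30197079/28900 + 3604156) = -468384/104129911321/28900 = -468384*28900/104129911321 = -13536297600/104129911321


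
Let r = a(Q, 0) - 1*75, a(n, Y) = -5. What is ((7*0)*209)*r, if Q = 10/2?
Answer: 0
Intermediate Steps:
Q = 5 (Q = 10*(1/2) = 5)
r = -80 (r = -5 - 1*75 = -5 - 75 = -80)
((7*0)*209)*r = ((7*0)*209)*(-80) = (0*209)*(-80) = 0*(-80) = 0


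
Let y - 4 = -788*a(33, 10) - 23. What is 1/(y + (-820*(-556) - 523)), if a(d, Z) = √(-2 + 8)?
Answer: 227689/103682698610 + 197*√6/51841349305 ≈ 2.2053e-6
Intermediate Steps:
a(d, Z) = √6
y = -19 - 788*√6 (y = 4 + (-788*√6 - 23) = 4 + (-23 - 788*√6) = -19 - 788*√6 ≈ -1949.2)
1/(y + (-820*(-556) - 523)) = 1/((-19 - 788*√6) + (-820*(-556) - 523)) = 1/((-19 - 788*√6) + (455920 - 523)) = 1/((-19 - 788*√6) + 455397) = 1/(455378 - 788*√6)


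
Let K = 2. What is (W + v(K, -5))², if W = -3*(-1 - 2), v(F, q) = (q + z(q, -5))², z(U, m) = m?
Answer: 11881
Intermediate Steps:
v(F, q) = (-5 + q)² (v(F, q) = (q - 5)² = (-5 + q)²)
W = 9 (W = -3*(-3) = 9)
(W + v(K, -5))² = (9 + (-5 - 5)²)² = (9 + (-10)²)² = (9 + 100)² = 109² = 11881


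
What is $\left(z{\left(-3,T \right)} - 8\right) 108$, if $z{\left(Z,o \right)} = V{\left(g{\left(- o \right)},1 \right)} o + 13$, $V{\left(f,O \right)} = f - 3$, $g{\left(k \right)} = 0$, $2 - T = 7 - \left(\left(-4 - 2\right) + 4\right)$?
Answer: $2808$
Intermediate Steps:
$T = -7$ ($T = 2 - \left(7 - \left(\left(-4 - 2\right) + 4\right)\right) = 2 - \left(7 - \left(-6 + 4\right)\right) = 2 - \left(7 - -2\right) = 2 - \left(7 + 2\right) = 2 - 9 = -7$)
$V{\left(f,O \right)} = -3 + f$
$z{\left(Z,o \right)} = 13 - 3 o$ ($z{\left(Z,o \right)} = \left(-3 + 0\right) o + 13 = - 3 o + 13 = 13 - 3 o$)
$\left(z{\left(-3,T \right)} - 8\right) 108 = \left(\left(13 - -21\right) - 8\right) 108 = \left(\left(13 + 21\right) - 8\right) 108 = \left(34 - 8\right) 108 = 26 \cdot 108 = 2808$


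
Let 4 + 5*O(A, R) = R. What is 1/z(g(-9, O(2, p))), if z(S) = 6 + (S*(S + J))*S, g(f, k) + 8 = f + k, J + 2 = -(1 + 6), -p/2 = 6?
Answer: -125/1488596 ≈ -8.3972e-5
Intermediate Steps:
p = -12 (p = -2*6 = -12)
O(A, R) = -4/5 + R/5
J = -9 (J = -2 - (1 + 6) = -2 - 1*7 = -2 - 7 = -9)
g(f, k) = -8 + f + k (g(f, k) = -8 + (f + k) = -8 + f + k)
z(S) = 6 + S**2*(-9 + S) (z(S) = 6 + (S*(S - 9))*S = 6 + (S*(-9 + S))*S = 6 + S**2*(-9 + S))
1/z(g(-9, O(2, p))) = 1/(6 + (-8 - 9 + (-4/5 + (1/5)*(-12)))**3 - 9*(-8 - 9 + (-4/5 + (1/5)*(-12)))**2) = 1/(6 + (-8 - 9 + (-4/5 - 12/5))**3 - 9*(-8 - 9 + (-4/5 - 12/5))**2) = 1/(6 + (-8 - 9 - 16/5)**3 - 9*(-8 - 9 - 16/5)**2) = 1/(6 + (-101/5)**3 - 9*(-101/5)**2) = 1/(6 - 1030301/125 - 9*10201/25) = 1/(6 - 1030301/125 - 91809/25) = 1/(-1488596/125) = -125/1488596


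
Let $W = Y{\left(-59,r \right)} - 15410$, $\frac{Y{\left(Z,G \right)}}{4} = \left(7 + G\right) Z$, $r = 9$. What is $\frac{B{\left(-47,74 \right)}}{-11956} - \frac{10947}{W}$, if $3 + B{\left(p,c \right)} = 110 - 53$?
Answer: $\frac{16230786}{28673477} \approx 0.56606$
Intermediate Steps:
$Y{\left(Z,G \right)} = 4 Z \left(7 + G\right)$ ($Y{\left(Z,G \right)} = 4 \left(7 + G\right) Z = 4 Z \left(7 + G\right)$)
$W = -19186$ ($W = 4 \left(-59\right) \left(7 + 9\right) - 15410 = 4 \left(-59\right) 16 - 15410 = -3776 - 15410 = -19186$)
$B{\left(p,c \right)} = 54$ ($B{\left(p,c \right)} = -3 + \left(110 - 53\right) = -3 + 57 = 54$)
$\frac{B{\left(-47,74 \right)}}{-11956} - \frac{10947}{W} = \frac{54}{-11956} - \frac{10947}{-19186} = 54 \left(- \frac{1}{11956}\right) - - \frac{10947}{19186} = - \frac{27}{5978} + \frac{10947}{19186} = \frac{16230786}{28673477}$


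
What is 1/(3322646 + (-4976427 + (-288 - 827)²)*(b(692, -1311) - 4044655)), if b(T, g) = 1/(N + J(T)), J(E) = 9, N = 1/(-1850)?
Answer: 16649/251391859251085744 ≈ 6.6227e-14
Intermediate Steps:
N = -1/1850 ≈ -0.00054054
b(T, g) = 1850/16649 (b(T, g) = 1/(-1/1850 + 9) = 1/(16649/1850) = 1850/16649)
1/(3322646 + (-4976427 + (-288 - 827)²)*(b(692, -1311) - 4044655)) = 1/(3322646 + (-4976427 + (-288 - 827)²)*(1850/16649 - 4044655)) = 1/(3322646 + (-4976427 + (-1115)²)*(-67339459245/16649)) = 1/(3322646 + (-4976427 + 1243225)*(-67339459245/16649)) = 1/(3322646 - 3733202*(-67339459245/16649)) = 1/(3322646 + 251391803932352490/16649) = 1/(251391859251085744/16649) = 16649/251391859251085744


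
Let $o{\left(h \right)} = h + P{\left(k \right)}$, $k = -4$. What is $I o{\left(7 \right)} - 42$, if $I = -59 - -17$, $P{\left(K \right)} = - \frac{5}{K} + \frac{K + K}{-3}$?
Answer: $- \frac{1001}{2} \approx -500.5$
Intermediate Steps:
$P{\left(K \right)} = - \frac{5}{K} - \frac{2 K}{3}$ ($P{\left(K \right)} = - \frac{5}{K} + 2 K \left(- \frac{1}{3}\right) = - \frac{5}{K} - \frac{2 K}{3}$)
$I = -42$ ($I = -59 + 17 = -42$)
$o{\left(h \right)} = \frac{47}{12} + h$ ($o{\left(h \right)} = h - \left(- \frac{8}{3} + \frac{5}{-4}\right) = h + \left(\left(-5\right) \left(- \frac{1}{4}\right) + \frac{8}{3}\right) = h + \left(\frac{5}{4} + \frac{8}{3}\right) = h + \frac{47}{12} = \frac{47}{12} + h$)
$I o{\left(7 \right)} - 42 = - 42 \left(\frac{47}{12} + 7\right) - 42 = \left(-42\right) \frac{131}{12} - 42 = - \frac{917}{2} - 42 = - \frac{1001}{2}$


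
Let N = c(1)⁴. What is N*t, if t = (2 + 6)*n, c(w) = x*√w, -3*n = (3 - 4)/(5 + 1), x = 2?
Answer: 64/9 ≈ 7.1111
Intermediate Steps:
n = 1/18 (n = -(3 - 4)/(3*(5 + 1)) = -(-1)/(3*6) = -⅓*(-⅙) = 1/18 ≈ 0.055556)
c(w) = 2*√w
t = 4/9 (t = (2 + 6)*(1/18) = 8*(1/18) = 4/9 ≈ 0.44444)
N = 16 (N = (2*√1)⁴ = (2*1)⁴ = 2⁴ = 16)
N*t = 16*(4/9) = 64/9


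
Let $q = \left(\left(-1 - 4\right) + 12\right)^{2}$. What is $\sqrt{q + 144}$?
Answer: $\sqrt{193} \approx 13.892$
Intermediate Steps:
$q = 49$ ($q = \left(-5 + 12\right)^{2} = 7^{2} = 49$)
$\sqrt{q + 144} = \sqrt{49 + 144} = \sqrt{193}$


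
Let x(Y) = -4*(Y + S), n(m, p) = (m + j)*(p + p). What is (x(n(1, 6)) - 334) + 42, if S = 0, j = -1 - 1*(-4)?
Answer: -484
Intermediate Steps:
j = 3 (j = -1 + 4 = 3)
n(m, p) = 2*p*(3 + m) (n(m, p) = (m + 3)*(p + p) = (3 + m)*(2*p) = 2*p*(3 + m))
x(Y) = -4*Y (x(Y) = -4*(Y + 0) = -4*Y)
(x(n(1, 6)) - 334) + 42 = (-8*6*(3 + 1) - 334) + 42 = (-8*6*4 - 334) + 42 = (-4*48 - 334) + 42 = (-192 - 334) + 42 = -526 + 42 = -484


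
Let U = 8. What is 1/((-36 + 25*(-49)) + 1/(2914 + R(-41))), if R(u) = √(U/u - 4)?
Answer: 2*(-√1763 + 59737*I)/(-150656673*I + 2522*√1763) ≈ -0.00079302 + 1.5143e-13*I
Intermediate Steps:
R(u) = √(-4 + 8/u) (R(u) = √(8/u - 4) = √(-4 + 8/u))
1/((-36 + 25*(-49)) + 1/(2914 + R(-41))) = 1/((-36 + 25*(-49)) + 1/(2914 + 2*√((2 - 1*(-41))/(-41)))) = 1/((-36 - 1225) + 1/(2914 + 2*√(-(2 + 41)/41))) = 1/(-1261 + 1/(2914 + 2*√(-1/41*43))) = 1/(-1261 + 1/(2914 + 2*√(-43/41))) = 1/(-1261 + 1/(2914 + 2*(I*√1763/41))) = 1/(-1261 + 1/(2914 + 2*I*√1763/41))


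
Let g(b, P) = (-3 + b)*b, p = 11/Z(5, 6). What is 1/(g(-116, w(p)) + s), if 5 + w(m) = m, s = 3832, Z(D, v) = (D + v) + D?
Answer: 1/17636 ≈ 5.6702e-5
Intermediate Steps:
Z(D, v) = v + 2*D
p = 11/16 (p = 11/(6 + 2*5) = 11/(6 + 10) = 11/16 ≈ 0.68750)
w(m) = -5 + m
g(b, P) = b*(-3 + b)
1/(g(-116, w(p)) + s) = 1/(-116*(-3 - 116) + 3832) = 1/(-116*(-119) + 3832) = 1/(13804 + 3832) = 1/17636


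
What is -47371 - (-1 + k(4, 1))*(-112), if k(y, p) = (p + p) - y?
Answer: -47707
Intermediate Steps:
k(y, p) = -y + 2*p (k(y, p) = 2*p - y = -y + 2*p)
-47371 - (-1 + k(4, 1))*(-112) = -47371 - (-1 + (-1*4 + 2*1))*(-112) = -47371 - (-1 + (-4 + 2))*(-112) = -47371 - (-1 - 2)*(-112) = -47371 - (-3)*(-112) = -47371 - 1*336 = -47371 - 336 = -47707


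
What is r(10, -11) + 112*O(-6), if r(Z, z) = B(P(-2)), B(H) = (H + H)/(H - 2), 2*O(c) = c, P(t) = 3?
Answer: -330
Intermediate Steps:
O(c) = c/2
B(H) = 2*H/(-2 + H) (B(H) = (2*H)/(-2 + H) = 2*H/(-2 + H))
r(Z, z) = 6 (r(Z, z) = 2*3/(-2 + 3) = 2*3/1 = 2*3*1 = 6)
r(10, -11) + 112*O(-6) = 6 + 112*((½)*(-6)) = 6 + 112*(-3) = 6 - 336 = -330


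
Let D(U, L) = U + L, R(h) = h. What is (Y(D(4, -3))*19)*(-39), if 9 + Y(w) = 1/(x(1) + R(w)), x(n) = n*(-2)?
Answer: 7410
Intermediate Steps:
x(n) = -2*n
D(U, L) = L + U
Y(w) = -9 + 1/(-2 + w) (Y(w) = -9 + 1/(-2*1 + w) = -9 + 1/(-2 + w))
(Y(D(4, -3))*19)*(-39) = (((19 - 9*(-3 + 4))/(-2 + (-3 + 4)))*19)*(-39) = (((19 - 9*1)/(-2 + 1))*19)*(-39) = (((19 - 9)/(-1))*19)*(-39) = (-1*10*19)*(-39) = -10*19*(-39) = -190*(-39) = 7410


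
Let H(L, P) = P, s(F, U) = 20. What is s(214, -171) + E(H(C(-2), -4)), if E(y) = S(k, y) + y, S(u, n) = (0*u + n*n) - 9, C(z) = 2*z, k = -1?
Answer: 23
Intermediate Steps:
S(u, n) = -9 + n² (S(u, n) = (0 + n²) - 9 = n² - 9 = -9 + n²)
E(y) = -9 + y + y² (E(y) = (-9 + y²) + y = -9 + y + y²)
s(214, -171) + E(H(C(-2), -4)) = 20 + (-9 - 4 + (-4)²) = 20 + (-9 - 4 + 16) = 20 + 3 = 23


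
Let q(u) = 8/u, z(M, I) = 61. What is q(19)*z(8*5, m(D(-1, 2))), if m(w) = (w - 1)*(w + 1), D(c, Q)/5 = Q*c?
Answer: 488/19 ≈ 25.684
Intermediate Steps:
D(c, Q) = 5*Q*c (D(c, Q) = 5*(Q*c) = 5*Q*c)
m(w) = (1 + w)*(-1 + w) (m(w) = (-1 + w)*(1 + w) = (1 + w)*(-1 + w))
q(19)*z(8*5, m(D(-1, 2))) = (8/19)*61 = 488/19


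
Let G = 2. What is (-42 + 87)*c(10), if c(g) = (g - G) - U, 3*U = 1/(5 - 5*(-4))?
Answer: 1797/5 ≈ 359.40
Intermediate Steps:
U = 1/75 (U = 1/(3*(5 - 5*(-4))) = 1/(3*(5 + 20)) = (1/3)/25 = (1/3)*(1/25) = 1/75 ≈ 0.013333)
c(g) = -151/75 + g (c(g) = (g - 1*2) - 1*1/75 = (g - 2) - 1/75 = (-2 + g) - 1/75 = -151/75 + g)
(-42 + 87)*c(10) = (-42 + 87)*(-151/75 + 10) = 45*(599/75) = 1797/5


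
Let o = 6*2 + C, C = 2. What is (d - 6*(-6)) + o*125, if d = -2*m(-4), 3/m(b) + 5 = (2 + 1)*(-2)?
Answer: 19652/11 ≈ 1786.5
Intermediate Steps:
m(b) = -3/11 (m(b) = 3/(-5 + (2 + 1)*(-2)) = 3/(-5 + 3*(-2)) = 3/(-5 - 6) = 3/(-11) = 3*(-1/11) = -3/11)
d = 6/11 (d = -2*(-3/11) = 6/11 ≈ 0.54545)
o = 14 (o = 6*2 + 2 = 12 + 2 = 14)
(d - 6*(-6)) + o*125 = (6/11 - 6*(-6)) + 14*125 = (6/11 + 36) + 1750 = 402/11 + 1750 = 19652/11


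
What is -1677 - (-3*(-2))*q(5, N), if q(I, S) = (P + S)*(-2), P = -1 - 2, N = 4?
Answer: -1665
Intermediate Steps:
P = -3
q(I, S) = 6 - 2*S (q(I, S) = (-3 + S)*(-2) = 6 - 2*S)
-1677 - (-3*(-2))*q(5, N) = -1677 - (-3*(-2))*(6 - 2*4) = -1677 - 6*(6 - 8) = -1677 - 6*(-2) = -1677 - 1*(-12) = -1677 + 12 = -1665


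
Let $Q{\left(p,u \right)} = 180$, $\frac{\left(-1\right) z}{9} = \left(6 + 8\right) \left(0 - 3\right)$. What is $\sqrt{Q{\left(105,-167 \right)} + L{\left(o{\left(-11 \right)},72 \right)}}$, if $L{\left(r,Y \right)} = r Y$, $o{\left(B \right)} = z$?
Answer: $6 \sqrt{761} \approx 165.52$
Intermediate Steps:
$z = 378$ ($z = - 9 \left(6 + 8\right) \left(0 - 3\right) = - 9 \cdot 14 \left(-3\right) = \left(-9\right) \left(-42\right) = 378$)
$o{\left(B \right)} = 378$
$L{\left(r,Y \right)} = Y r$
$\sqrt{Q{\left(105,-167 \right)} + L{\left(o{\left(-11 \right)},72 \right)}} = \sqrt{180 + 72 \cdot 378} = \sqrt{180 + 27216} = \sqrt{27396} = 6 \sqrt{761}$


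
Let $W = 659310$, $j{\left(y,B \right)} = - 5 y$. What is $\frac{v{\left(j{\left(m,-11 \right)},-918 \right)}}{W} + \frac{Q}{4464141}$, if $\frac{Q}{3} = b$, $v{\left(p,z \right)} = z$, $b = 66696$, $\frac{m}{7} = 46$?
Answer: $\frac{7101218769}{163514044595} \approx 0.043429$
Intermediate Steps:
$m = 322$ ($m = 7 \cdot 46 = 322$)
$Q = 200088$ ($Q = 3 \cdot 66696 = 200088$)
$\frac{v{\left(j{\left(m,-11 \right)},-918 \right)}}{W} + \frac{Q}{4464141} = - \frac{918}{659310} + \frac{200088}{4464141} = \left(-918\right) \frac{1}{659310} + 200088 \cdot \frac{1}{4464141} = - \frac{153}{109885} + \frac{66696}{1488047} = \frac{7101218769}{163514044595}$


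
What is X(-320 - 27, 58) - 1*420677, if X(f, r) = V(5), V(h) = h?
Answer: -420672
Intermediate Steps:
X(f, r) = 5
X(-320 - 27, 58) - 1*420677 = 5 - 1*420677 = 5 - 420677 = -420672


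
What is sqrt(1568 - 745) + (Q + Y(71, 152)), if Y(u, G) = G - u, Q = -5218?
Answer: -5137 + sqrt(823) ≈ -5108.3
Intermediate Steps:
sqrt(1568 - 745) + (Q + Y(71, 152)) = sqrt(1568 - 745) + (-5218 + (152 - 1*71)) = sqrt(823) + (-5218 + (152 - 71)) = sqrt(823) + (-5218 + 81) = sqrt(823) - 5137 = -5137 + sqrt(823)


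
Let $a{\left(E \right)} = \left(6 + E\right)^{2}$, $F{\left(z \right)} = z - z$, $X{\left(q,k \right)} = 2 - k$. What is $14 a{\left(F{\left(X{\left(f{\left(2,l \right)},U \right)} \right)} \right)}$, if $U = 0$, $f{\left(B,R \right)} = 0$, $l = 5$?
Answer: $504$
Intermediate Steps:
$F{\left(z \right)} = 0$
$14 a{\left(F{\left(X{\left(f{\left(2,l \right)},U \right)} \right)} \right)} = 14 \left(6 + 0\right)^{2} = 14 \cdot 6^{2} = 14 \cdot 36 = 504$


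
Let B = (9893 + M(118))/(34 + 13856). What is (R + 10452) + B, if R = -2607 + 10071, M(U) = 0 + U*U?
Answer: 82959019/4630 ≈ 17918.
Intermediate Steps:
M(U) = U² (M(U) = 0 + U² = U²)
R = 7464
B = 7939/4630 (B = (9893 + 118²)/(34 + 13856) = (9893 + 13924)/13890 = 23817*(1/13890) = 7939/4630 ≈ 1.7147)
(R + 10452) + B = (7464 + 10452) + 7939/4630 = 17916 + 7939/4630 = 82959019/4630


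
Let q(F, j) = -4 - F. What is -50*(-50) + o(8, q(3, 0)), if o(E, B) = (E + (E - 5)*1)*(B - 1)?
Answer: 2412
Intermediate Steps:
o(E, B) = (-1 + B)*(-5 + 2*E) (o(E, B) = (E + (-5 + E)*1)*(-1 + B) = (E + (-5 + E))*(-1 + B) = (-5 + 2*E)*(-1 + B) = (-1 + B)*(-5 + 2*E))
-50*(-50) + o(8, q(3, 0)) = -50*(-50) + (5 - 5*(-4 - 1*3) - 2*8 + 2*(-4 - 1*3)*8) = 2500 + (5 - 5*(-4 - 3) - 16 + 2*(-4 - 3)*8) = 2500 + (5 - 5*(-7) - 16 + 2*(-7)*8) = 2500 + (5 + 35 - 16 - 112) = 2500 - 88 = 2412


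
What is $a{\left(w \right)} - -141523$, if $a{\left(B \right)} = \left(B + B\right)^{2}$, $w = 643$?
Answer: $1795319$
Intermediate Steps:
$a{\left(B \right)} = 4 B^{2}$ ($a{\left(B \right)} = \left(2 B\right)^{2} = 4 B^{2}$)
$a{\left(w \right)} - -141523 = 4 \cdot 643^{2} - -141523 = 4 \cdot 413449 + 141523 = 1653796 + 141523 = 1795319$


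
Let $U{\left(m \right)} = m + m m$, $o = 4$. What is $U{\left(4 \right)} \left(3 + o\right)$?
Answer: $140$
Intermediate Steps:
$U{\left(m \right)} = m + m^{2}$
$U{\left(4 \right)} \left(3 + o\right) = 4 \left(1 + 4\right) \left(3 + 4\right) = 4 \cdot 5 \cdot 7 = 20 \cdot 7 = 140$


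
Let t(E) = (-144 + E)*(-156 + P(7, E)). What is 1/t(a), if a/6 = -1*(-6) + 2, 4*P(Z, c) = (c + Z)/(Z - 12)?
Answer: 1/15240 ≈ 6.5617e-5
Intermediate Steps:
P(Z, c) = (Z + c)/(4*(-12 + Z)) (P(Z, c) = ((c + Z)/(Z - 12))/4 = ((Z + c)/(-12 + Z))/4 = (Z + c)/(4*(-12 + Z)))
a = 48 (a = 6*(-1*(-6) + 2) = 6*(6 + 2) = 6*8 = 48)
t(E) = (-144 + E)*(-3127/20 - E/20) (t(E) = (-144 + E)*(-156 + (7 + E)/(4*(-12 + 7))) = (-144 + E)*(-156 + (¼)*(7 + E)/(-5)) = (-144 + E)*(-156 + (¼)*(-⅕)*(7 + E)) = (-144 + E)*(-156 + (-7/20 - E/20)) = (-144 + E)*(-3127/20 - E/20))
1/t(a) = 1/(112572/5 - 2983/20*48 - 1/20*48²) = 1/(112572/5 - 35796/5 - 1/20*2304) = 1/(112572/5 - 35796/5 - 576/5) = 1/15240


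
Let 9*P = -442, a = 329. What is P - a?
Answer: -3403/9 ≈ -378.11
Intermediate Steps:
P = -442/9 (P = (1/9)*(-442) = -442/9 ≈ -49.111)
P - a = -442/9 - 1*329 = -442/9 - 329 = -3403/9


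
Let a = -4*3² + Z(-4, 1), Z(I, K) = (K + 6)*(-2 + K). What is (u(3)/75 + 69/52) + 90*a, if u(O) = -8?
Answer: -15088241/3900 ≈ -3868.8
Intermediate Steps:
Z(I, K) = (-2 + K)*(6 + K) (Z(I, K) = (6 + K)*(-2 + K) = (-2 + K)*(6 + K))
a = -43 (a = -4*3² + (-12 + 1² + 4*1) = -4*9 + (-12 + 1 + 4) = -36 - 7 = -43)
(u(3)/75 + 69/52) + 90*a = (-8/75 + 69/52) + 90*(-43) = (-8*1/75 + 69*(1/52)) - 3870 = (-8/75 + 69/52) - 3870 = 4759/3900 - 3870 = -15088241/3900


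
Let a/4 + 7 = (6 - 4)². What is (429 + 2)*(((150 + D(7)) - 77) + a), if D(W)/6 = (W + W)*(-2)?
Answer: -46117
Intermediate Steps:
a = -12 (a = -28 + 4*(6 - 4)² = -28 + 4*2² = -28 + 4*4 = -28 + 16 = -12)
D(W) = -24*W (D(W) = 6*((W + W)*(-2)) = 6*((2*W)*(-2)) = 6*(-4*W) = -24*W)
(429 + 2)*(((150 + D(7)) - 77) + a) = (429 + 2)*(((150 - 24*7) - 77) - 12) = 431*(((150 - 168) - 77) - 12) = 431*((-18 - 77) - 12) = 431*(-95 - 12) = 431*(-107) = -46117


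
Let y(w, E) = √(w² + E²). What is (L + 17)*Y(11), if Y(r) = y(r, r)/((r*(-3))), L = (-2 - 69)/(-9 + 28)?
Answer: -84*√2/19 ≈ -6.2523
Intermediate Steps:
L = -71/19 ≈ -3.7368
y(w, E) = √(E² + w²)
Y(r) = -√2*√(r²)/(3*r) (Y(r) = √(r² + r²)/((r*(-3))) = √(2*r²)/((-3*r)) = (√2*√(r²))*(-1/(3*r)) = -√2*√(r²)/(3*r))
(L + 17)*Y(11) = (-71/19 + 17)*(-⅓*√2*√(11²)/11) = 252*(-⅓*√2*1/11*√121)/19 = 252*(-⅓*√2*1/11*11)/19 = 252*(-√2/3)/19 = -84*√2/19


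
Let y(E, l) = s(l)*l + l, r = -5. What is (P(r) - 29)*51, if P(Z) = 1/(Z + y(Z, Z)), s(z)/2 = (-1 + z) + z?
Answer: -147849/100 ≈ -1478.5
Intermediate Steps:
s(z) = -2 + 4*z (s(z) = 2*((-1 + z) + z) = 2*(-1 + 2*z) = -2 + 4*z)
y(E, l) = l + l*(-2 + 4*l) (y(E, l) = (-2 + 4*l)*l + l = l*(-2 + 4*l) + l = l + l*(-2 + 4*l))
P(Z) = 1/(Z + Z*(-1 + 4*Z))
(P(r) - 29)*51 = ((1/4)/(-5)**2 - 29)*51 = ((1/4)*(1/25) - 29)*51 = (1/100 - 29)*51 = -2899/100*51 = -147849/100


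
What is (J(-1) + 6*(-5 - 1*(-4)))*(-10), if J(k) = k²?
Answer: 50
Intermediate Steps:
(J(-1) + 6*(-5 - 1*(-4)))*(-10) = ((-1)² + 6*(-5 - 1*(-4)))*(-10) = (1 + 6*(-5 + 4))*(-10) = (1 + 6*(-1))*(-10) = (1 - 6)*(-10) = -5*(-10) = 50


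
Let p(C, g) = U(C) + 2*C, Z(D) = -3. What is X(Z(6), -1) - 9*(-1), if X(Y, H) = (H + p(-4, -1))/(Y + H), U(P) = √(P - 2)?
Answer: 45/4 - I*√6/4 ≈ 11.25 - 0.61237*I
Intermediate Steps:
U(P) = √(-2 + P)
p(C, g) = √(-2 + C) + 2*C
X(Y, H) = (-8 + H + I*√6)/(H + Y) (X(Y, H) = (H + (√(-2 - 4) + 2*(-4)))/(Y + H) = (H + (√(-6) - 8))/(H + Y) = (H + (I*√6 - 8))/(H + Y) = (H + (-8 + I*√6))/(H + Y) = (-8 + H + I*√6)/(H + Y))
X(Z(6), -1) - 9*(-1) = (-8 - 1 + I*√6)/(-1 - 3) - 9*(-1) = (-9 + I*√6)/(-4) + 9 = -(-9 + I*√6)/4 + 9 = (9/4 - I*√6/4) + 9 = 45/4 - I*√6/4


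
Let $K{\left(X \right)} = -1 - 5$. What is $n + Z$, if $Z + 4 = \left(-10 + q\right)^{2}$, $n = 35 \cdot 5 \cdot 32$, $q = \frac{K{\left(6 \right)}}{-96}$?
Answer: $\frac{1457857}{256} \approx 5694.8$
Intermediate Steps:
$K{\left(X \right)} = -6$
$q = \frac{1}{16}$ ($q = - \frac{6}{-96} = \left(-6\right) \left(- \frac{1}{96}\right) = \frac{1}{16} \approx 0.0625$)
$n = 5600$ ($n = 175 \cdot 32 = 5600$)
$Z = \frac{24257}{256}$ ($Z = -4 + \left(-10 + \frac{1}{16}\right)^{2} = -4 + \left(- \frac{159}{16}\right)^{2} = -4 + \frac{25281}{256} = \frac{24257}{256} \approx 94.754$)
$n + Z = 5600 + \frac{24257}{256} = \frac{1457857}{256}$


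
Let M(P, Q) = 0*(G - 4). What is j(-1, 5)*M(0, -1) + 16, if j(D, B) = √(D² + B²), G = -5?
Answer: 16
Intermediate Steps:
M(P, Q) = 0 (M(P, Q) = 0*(-5 - 4) = 0*(-9) = 0)
j(D, B) = √(B² + D²)
j(-1, 5)*M(0, -1) + 16 = √(5² + (-1)²)*0 + 16 = √(25 + 1)*0 + 16 = √26*0 + 16 = 0 + 16 = 16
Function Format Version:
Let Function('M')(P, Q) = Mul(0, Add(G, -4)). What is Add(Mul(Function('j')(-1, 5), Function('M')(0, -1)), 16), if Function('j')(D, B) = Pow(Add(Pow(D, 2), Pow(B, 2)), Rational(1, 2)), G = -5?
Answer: 16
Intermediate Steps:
Function('M')(P, Q) = 0 (Function('M')(P, Q) = Mul(0, Add(-5, -4)) = Mul(0, -9) = 0)
Function('j')(D, B) = Pow(Add(Pow(B, 2), Pow(D, 2)), Rational(1, 2))
Add(Mul(Function('j')(-1, 5), Function('M')(0, -1)), 16) = Add(Mul(Pow(Add(Pow(5, 2), Pow(-1, 2)), Rational(1, 2)), 0), 16) = Add(Mul(Pow(Add(25, 1), Rational(1, 2)), 0), 16) = Add(Mul(Pow(26, Rational(1, 2)), 0), 16) = Add(0, 16) = 16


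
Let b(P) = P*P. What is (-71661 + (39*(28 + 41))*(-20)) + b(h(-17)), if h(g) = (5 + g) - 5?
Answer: -125192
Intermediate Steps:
h(g) = g
b(P) = P²
(-71661 + (39*(28 + 41))*(-20)) + b(h(-17)) = (-71661 + (39*(28 + 41))*(-20)) + (-17)² = (-71661 + (39*69)*(-20)) + 289 = (-71661 + 2691*(-20)) + 289 = (-71661 - 53820) + 289 = -125481 + 289 = -125192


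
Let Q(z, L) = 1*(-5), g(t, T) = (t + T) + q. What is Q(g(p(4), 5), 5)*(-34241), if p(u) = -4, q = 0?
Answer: 171205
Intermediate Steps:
g(t, T) = T + t (g(t, T) = (t + T) + 0 = (T + t) + 0 = T + t)
Q(z, L) = -5
Q(g(p(4), 5), 5)*(-34241) = -5*(-34241) = 171205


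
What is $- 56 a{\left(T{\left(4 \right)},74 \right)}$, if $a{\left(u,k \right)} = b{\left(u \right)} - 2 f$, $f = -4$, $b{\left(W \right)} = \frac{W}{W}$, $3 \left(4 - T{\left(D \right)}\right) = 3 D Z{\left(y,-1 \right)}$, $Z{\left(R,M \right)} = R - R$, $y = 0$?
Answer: $-504$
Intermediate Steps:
$Z{\left(R,M \right)} = 0$
$T{\left(D \right)} = 4$ ($T{\left(D \right)} = 4 - \frac{3 D 0}{3} = 4 - 0 = 4 + 0 = 4$)
$b{\left(W \right)} = 1$
$a{\left(u,k \right)} = 9$ ($a{\left(u,k \right)} = 1 - -8 = 1 + 8 = 9$)
$- 56 a{\left(T{\left(4 \right)},74 \right)} = \left(-56\right) 9 = -504$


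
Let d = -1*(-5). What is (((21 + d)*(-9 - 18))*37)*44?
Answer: -1142856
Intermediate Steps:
d = 5
(((21 + d)*(-9 - 18))*37)*44 = (((21 + 5)*(-9 - 18))*37)*44 = ((26*(-27))*37)*44 = -702*37*44 = -25974*44 = -1142856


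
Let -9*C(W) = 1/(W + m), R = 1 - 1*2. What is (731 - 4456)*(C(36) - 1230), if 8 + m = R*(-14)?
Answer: 1731905225/378 ≈ 4.5818e+6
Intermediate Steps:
R = -1 (R = 1 - 2 = -1)
m = 6 (m = -8 - 1*(-14) = -8 + 14 = 6)
C(W) = -1/(9*(6 + W)) (C(W) = -1/(9*(W + 6)) = -1/(9*(6 + W)))
(731 - 4456)*(C(36) - 1230) = (731 - 4456)*(-1/(54 + 9*36) - 1230) = -3725*(-1/(54 + 324) - 1230) = -3725*(-1/378 - 1230) = -3725*(-464941/378) = 1731905225/378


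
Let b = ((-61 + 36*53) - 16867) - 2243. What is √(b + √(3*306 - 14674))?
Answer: √(-17263 + 2*I*√3439) ≈ 0.4463 + 131.39*I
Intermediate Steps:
b = -17263 (b = ((-61 + 1908) - 16867) - 2243 = (1847 - 16867) - 2243 = -15020 - 2243 = -17263)
√(b + √(3*306 - 14674)) = √(-17263 + √(3*306 - 14674)) = √(-17263 + √(918 - 14674)) = √(-17263 + √(-13756)) = √(-17263 + 2*I*√3439)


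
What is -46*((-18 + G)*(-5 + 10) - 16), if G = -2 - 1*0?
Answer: 5336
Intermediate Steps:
G = -2 (G = -2 + 0 = -2)
-46*((-18 + G)*(-5 + 10) - 16) = -46*((-18 - 2)*(-5 + 10) - 16) = -46*(-20*5 - 16) = -46*(-100 - 16) = -46*(-116) = 5336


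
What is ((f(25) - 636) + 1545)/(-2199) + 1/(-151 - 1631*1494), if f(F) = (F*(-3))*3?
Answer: -607006957/1951471764 ≈ -0.31105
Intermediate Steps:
f(F) = -9*F (f(F) = -3*F*3 = -9*F)
((f(25) - 636) + 1545)/(-2199) + 1/(-151 - 1631*1494) = ((-9*25 - 636) + 1545)/(-2199) + 1/(-151 - 1631*1494) = ((-225 - 636) + 1545)*(-1/2199) + (1/1494)/(-1782) = (-861 + 1545)*(-1/2199) - 1/1782*1/1494 = 684*(-1/2199) - 1/2662308 = -228/733 - 1/2662308 = -607006957/1951471764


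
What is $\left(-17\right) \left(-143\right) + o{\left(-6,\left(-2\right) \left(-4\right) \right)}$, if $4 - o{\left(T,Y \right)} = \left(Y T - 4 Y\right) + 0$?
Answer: $2515$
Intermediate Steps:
$o{\left(T,Y \right)} = 4 + 4 Y - T Y$ ($o{\left(T,Y \right)} = 4 - \left(\left(Y T - 4 Y\right) + 0\right) = 4 - \left(\left(T Y - 4 Y\right) + 0\right) = 4 - \left(\left(- 4 Y + T Y\right) + 0\right) = 4 - \left(- 4 Y + T Y\right) = 4 + 4 Y - T Y$)
$\left(-17\right) \left(-143\right) + o{\left(-6,\left(-2\right) \left(-4\right) \right)} = \left(-17\right) \left(-143\right) + \left(4 + 4 \left(\left(-2\right) \left(-4\right)\right) - - 6 \left(\left(-2\right) \left(-4\right)\right)\right) = 2431 + \left(4 + 4 \cdot 8 - \left(-6\right) 8\right) = 2431 + \left(4 + 32 + 48\right) = 2431 + 84 = 2515$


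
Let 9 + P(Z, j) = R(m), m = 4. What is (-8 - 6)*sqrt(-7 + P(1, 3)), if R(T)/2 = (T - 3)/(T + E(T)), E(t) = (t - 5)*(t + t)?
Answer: -7*I*sqrt(66) ≈ -56.868*I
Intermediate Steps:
E(t) = 2*t*(-5 + t) (E(t) = (-5 + t)*(2*t) = 2*t*(-5 + t))
R(T) = 2*(-3 + T)/(T + 2*T*(-5 + T)) (R(T) = 2*((T - 3)/(T + 2*T*(-5 + T))) = 2*((-3 + T)/(T + 2*T*(-5 + T))) = 2*(-3 + T)/(T + 2*T*(-5 + T)))
P(Z, j) = -19/2 (P(Z, j) = -9 + 2*(-3 + 4)/(4*(-9 + 2*4)) = -9 + 2*(1/4)*1/(-9 + 8) = -9 + 2*(1/4)*1/(-1) = -9 + 2*(1/4)*(-1)*1 = -9 - 1/2 = -19/2)
(-8 - 6)*sqrt(-7 + P(1, 3)) = (-8 - 6)*sqrt(-7 - 19/2) = -7*I*sqrt(66)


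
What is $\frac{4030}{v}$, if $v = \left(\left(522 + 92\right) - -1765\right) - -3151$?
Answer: $\frac{403}{553} \approx 0.72875$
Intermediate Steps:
$v = 5530$ ($v = \left(614 + 1765\right) + 3151 = 2379 + 3151 = 5530$)
$\frac{4030}{v} = \frac{4030}{5530} = 4030 \cdot \frac{1}{5530} = \frac{403}{553}$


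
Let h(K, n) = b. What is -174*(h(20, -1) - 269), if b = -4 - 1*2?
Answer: 47850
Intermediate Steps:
b = -6 (b = -4 - 2 = -6)
h(K, n) = -6
-174*(h(20, -1) - 269) = -174*(-6 - 269) = -174*(-275) = 47850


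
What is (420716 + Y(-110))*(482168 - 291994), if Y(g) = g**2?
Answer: 82310349984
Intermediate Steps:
(420716 + Y(-110))*(482168 - 291994) = (420716 + (-110)**2)*(482168 - 291994) = (420716 + 12100)*190174 = 432816*190174 = 82310349984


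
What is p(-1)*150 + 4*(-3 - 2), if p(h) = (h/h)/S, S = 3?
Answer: 30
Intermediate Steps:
p(h) = 1/3 (p(h) = (h/h)/3 = 1*(1/3) = 1/3)
p(-1)*150 + 4*(-3 - 2) = (1/3)*150 + 4*(-3 - 2) = 50 + 4*(-5) = 50 - 20 = 30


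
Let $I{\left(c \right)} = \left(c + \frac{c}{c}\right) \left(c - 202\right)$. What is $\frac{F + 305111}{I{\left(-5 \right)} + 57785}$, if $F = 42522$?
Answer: $\frac{347633}{58613} \approx 5.931$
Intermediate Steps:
$I{\left(c \right)} = \left(1 + c\right) \left(-202 + c\right)$ ($I{\left(c \right)} = \left(c + 1\right) \left(-202 + c\right) = \left(1 + c\right) \left(-202 + c\right)$)
$\frac{F + 305111}{I{\left(-5 \right)} + 57785} = \frac{42522 + 305111}{\left(-202 + \left(-5\right)^{2} - -1005\right) + 57785} = \frac{347633}{\left(-202 + 25 + 1005\right) + 57785} = \frac{347633}{828 + 57785} = \frac{347633}{58613}$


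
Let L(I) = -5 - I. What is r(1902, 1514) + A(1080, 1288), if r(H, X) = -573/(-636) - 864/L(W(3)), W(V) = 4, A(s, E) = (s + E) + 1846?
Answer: 913911/212 ≈ 4310.9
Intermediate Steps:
A(s, E) = 1846 + E + s (A(s, E) = (E + s) + 1846 = 1846 + E + s)
r(H, X) = 20543/212 (r(H, X) = -573/(-636) - 864/(-5 - 1*4) = -573*(-1/636) - 864/(-5 - 4) = 191/212 - 864/(-9) = 191/212 - 864*(-1/9) = 191/212 + 96 = 20543/212)
r(1902, 1514) + A(1080, 1288) = 20543/212 + (1846 + 1288 + 1080) = 20543/212 + 4214 = 913911/212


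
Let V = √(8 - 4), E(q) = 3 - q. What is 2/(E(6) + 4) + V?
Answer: 4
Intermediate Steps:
V = 2 (V = √4 = 2)
2/(E(6) + 4) + V = 2/((3 - 1*6) + 4) + 2 = 2/((3 - 6) + 4) + 2 = 2/(-3 + 4) + 2 = 2/1 + 2 = 2*1 + 2 = 2 + 2 = 4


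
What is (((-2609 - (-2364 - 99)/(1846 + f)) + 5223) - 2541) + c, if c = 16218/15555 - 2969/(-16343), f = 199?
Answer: 30755408515/407741507 ≈ 75.429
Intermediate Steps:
c = 6102619/4984615 (c = 16218*(1/15555) - 2969*(-1/16343) = 318/305 + 2969/16343 = 6102619/4984615 ≈ 1.2243)
(((-2609 - (-2364 - 99)/(1846 + f)) + 5223) - 2541) + c = (((-2609 - (-2364 - 99)/(1846 + 199)) + 5223) - 2541) + 6102619/4984615 = (((-2609 - (-2463)/2045) + 5223) - 2541) + 6102619/4984615 = (((-2609 - 1*(-2463/2045)) + 5223) - 2541) + 6102619/4984615 = (((-2609 + 2463/2045) + 5223) - 2541) + 6102619/4984615 = ((-5332942/2045 + 5223) - 2541) + 6102619/4984615 = (5348093/2045 - 2541) + 6102619/4984615 = 151748/2045 + 6102619/4984615 = 30755408515/407741507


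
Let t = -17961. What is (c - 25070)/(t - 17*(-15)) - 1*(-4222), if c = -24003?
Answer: 74803805/17706 ≈ 4224.8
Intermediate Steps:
(c - 25070)/(t - 17*(-15)) - 1*(-4222) = (-24003 - 25070)/(-17961 - 17*(-15)) - 1*(-4222) = -49073/(-17961 + 255) + 4222 = -49073/(-17706) + 4222 = -49073*(-1/17706) + 4222 = 49073/17706 + 4222 = 74803805/17706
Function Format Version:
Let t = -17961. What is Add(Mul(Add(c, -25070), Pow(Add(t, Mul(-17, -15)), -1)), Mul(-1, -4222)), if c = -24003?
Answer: Rational(74803805, 17706) ≈ 4224.8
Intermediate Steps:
Add(Mul(Add(c, -25070), Pow(Add(t, Mul(-17, -15)), -1)), Mul(-1, -4222)) = Add(Mul(Add(-24003, -25070), Pow(Add(-17961, Mul(-17, -15)), -1)), Mul(-1, -4222)) = Add(Mul(-49073, Pow(Add(-17961, 255), -1)), 4222) = Add(Mul(-49073, Pow(-17706, -1)), 4222) = Add(Mul(-49073, Rational(-1, 17706)), 4222) = Add(Rational(49073, 17706), 4222) = Rational(74803805, 17706)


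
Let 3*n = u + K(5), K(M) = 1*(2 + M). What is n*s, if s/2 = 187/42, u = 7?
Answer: 374/9 ≈ 41.556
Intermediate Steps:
K(M) = 2 + M
n = 14/3 (n = (7 + (2 + 5))/3 = (7 + 7)/3 = (⅓)*14 = 14/3 ≈ 4.6667)
s = 187/21 (s = 2*(187/42) = 187/21 ≈ 8.9048)
n*s = (14/3)*(187/21) = 374/9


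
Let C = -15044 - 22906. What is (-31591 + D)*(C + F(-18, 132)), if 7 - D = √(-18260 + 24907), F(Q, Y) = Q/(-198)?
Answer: 13184709216/11 + 7096633*√23/11 ≈ 1.2017e+9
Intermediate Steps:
F(Q, Y) = -Q/198 (F(Q, Y) = Q*(-1/198) = -Q/198)
D = 7 - 17*√23 (D = 7 - √(-18260 + 24907) = 7 - √6647 = 7 - 17*√23 ≈ -74.529)
C = -37950
(-31591 + D)*(C + F(-18, 132)) = (-31591 + (7 - 17*√23))*(-37950 - 1/198*(-18)) = (-31584 - 17*√23)*(-37950 + 1/11) = (-31584 - 17*√23)*(-417449/11) = 13184709216/11 + 7096633*√23/11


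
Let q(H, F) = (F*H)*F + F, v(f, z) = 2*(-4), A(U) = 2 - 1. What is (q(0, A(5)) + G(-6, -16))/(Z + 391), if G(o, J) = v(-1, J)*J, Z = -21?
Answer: 129/370 ≈ 0.34865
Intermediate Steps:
A(U) = 1
v(f, z) = -8
G(o, J) = -8*J
q(H, F) = F + H*F**2 (q(H, F) = H*F**2 + F = F + H*F**2)
(q(0, A(5)) + G(-6, -16))/(Z + 391) = (1*(1 + 1*0) - 8*(-16))/(-21 + 391) = (1*(1 + 0) + 128)/370 = (1*1 + 128)*(1/370) = (1 + 128)*(1/370) = 129*(1/370) = 129/370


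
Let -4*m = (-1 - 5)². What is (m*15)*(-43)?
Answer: 5805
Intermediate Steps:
m = -9 (m = -(-1 - 5)²/4 = -¼*(-6)² = -¼*36 = -9)
(m*15)*(-43) = -9*15*(-43) = -135*(-43) = 5805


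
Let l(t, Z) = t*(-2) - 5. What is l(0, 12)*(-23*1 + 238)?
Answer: -1075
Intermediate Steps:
l(t, Z) = -5 - 2*t (l(t, Z) = -2*t - 5 = -5 - 2*t)
l(0, 12)*(-23*1 + 238) = (-5 - 2*0)*(-23*1 + 238) = (-5 + 0)*(-23 + 238) = -5*215 = -1075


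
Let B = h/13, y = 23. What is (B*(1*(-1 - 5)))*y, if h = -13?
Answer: 138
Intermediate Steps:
B = -1 (B = -13/13 = -13*1/13 = -1)
(B*(1*(-1 - 5)))*y = -(-1 - 5)*23 = -(-6)*23 = -1*(-6)*23 = 6*23 = 138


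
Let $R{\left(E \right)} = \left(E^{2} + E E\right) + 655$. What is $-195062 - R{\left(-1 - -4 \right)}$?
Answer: $-195735$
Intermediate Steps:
$R{\left(E \right)} = 655 + 2 E^{2}$ ($R{\left(E \right)} = \left(E^{2} + E^{2}\right) + 655 = 2 E^{2} + 655 = 655 + 2 E^{2}$)
$-195062 - R{\left(-1 - -4 \right)} = -195062 - \left(655 + 2 \left(-1 - -4\right)^{2}\right) = -195062 - \left(655 + 2 \left(-1 + 4\right)^{2}\right) = -195062 - \left(655 + 2 \cdot 3^{2}\right) = -195062 - \left(655 + 2 \cdot 9\right) = -195062 - \left(655 + 18\right) = -195062 - 673 = -195735$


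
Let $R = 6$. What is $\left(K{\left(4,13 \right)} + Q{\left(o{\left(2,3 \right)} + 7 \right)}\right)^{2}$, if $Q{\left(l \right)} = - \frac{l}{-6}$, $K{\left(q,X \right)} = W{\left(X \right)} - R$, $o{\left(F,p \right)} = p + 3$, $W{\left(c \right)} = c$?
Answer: $\frac{3025}{36} \approx 84.028$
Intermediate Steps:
$o{\left(F,p \right)} = 3 + p$
$K{\left(q,X \right)} = -6 + X$ ($K{\left(q,X \right)} = X - 6 = -6 + X$)
$Q{\left(l \right)} = \frac{l}{6}$ ($Q{\left(l \right)} = - \frac{l \left(-1\right)}{6} = - \frac{\left(-1\right) l}{6} = \frac{l}{6}$)
$\left(K{\left(4,13 \right)} + Q{\left(o{\left(2,3 \right)} + 7 \right)}\right)^{2} = \left(\left(-6 + 13\right) + \frac{\left(3 + 3\right) + 7}{6}\right)^{2} = \left(7 + \frac{6 + 7}{6}\right)^{2} = \left(7 + \frac{1}{6} \cdot 13\right)^{2} = \left(7 + \frac{13}{6}\right)^{2} = \left(\frac{55}{6}\right)^{2} = \frac{3025}{36}$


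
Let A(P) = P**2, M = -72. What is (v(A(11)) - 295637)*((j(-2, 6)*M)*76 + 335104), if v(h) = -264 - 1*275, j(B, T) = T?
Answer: -89525711872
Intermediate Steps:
v(h) = -539 (v(h) = -264 - 275 = -539)
(v(A(11)) - 295637)*((j(-2, 6)*M)*76 + 335104) = (-539 - 295637)*((6*(-72))*76 + 335104) = -296176*(-432*76 + 335104) = -296176*(-32832 + 335104) = -296176*302272 = -89525711872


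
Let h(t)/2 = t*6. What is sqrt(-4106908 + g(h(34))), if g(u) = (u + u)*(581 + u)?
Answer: 2*I*sqrt(824971) ≈ 1816.6*I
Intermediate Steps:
h(t) = 12*t (h(t) = 2*(t*6) = 2*(6*t) = 12*t)
g(u) = 2*u*(581 + u) (g(u) = (2*u)*(581 + u) = 2*u*(581 + u))
sqrt(-4106908 + g(h(34))) = sqrt(-4106908 + 2*(12*34)*(581 + 12*34)) = sqrt(-4106908 + 2*408*(581 + 408)) = sqrt(-4106908 + 2*408*989) = sqrt(-4106908 + 807024) = sqrt(-3299884) = 2*I*sqrt(824971)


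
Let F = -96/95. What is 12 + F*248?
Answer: -22668/95 ≈ -238.61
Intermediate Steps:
F = -96/95 (F = -96*1/95 = -96/95 ≈ -1.0105)
12 + F*248 = 12 - 96/95*248 = 12 - 23808/95 = -22668/95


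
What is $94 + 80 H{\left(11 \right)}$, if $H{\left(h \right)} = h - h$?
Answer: $94$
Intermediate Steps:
$H{\left(h \right)} = 0$
$94 + 80 H{\left(11 \right)} = 94 + 80 \cdot 0 = 94 + 0 = 94$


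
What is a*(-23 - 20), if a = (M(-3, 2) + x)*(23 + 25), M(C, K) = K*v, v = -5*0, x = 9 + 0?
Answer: -18576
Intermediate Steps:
x = 9
v = 0
M(C, K) = 0 (M(C, K) = K*0 = 0)
a = 432 (a = (0 + 9)*(23 + 25) = 9*48 = 432)
a*(-23 - 20) = 432*(-23 - 20) = 432*(-43) = -18576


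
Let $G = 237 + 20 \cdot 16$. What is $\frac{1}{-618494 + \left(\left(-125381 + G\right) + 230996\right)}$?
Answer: $- \frac{1}{512322} \approx -1.9519 \cdot 10^{-6}$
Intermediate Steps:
$G = 557$ ($G = 237 + 320 = 557$)
$\frac{1}{-618494 + \left(\left(-125381 + G\right) + 230996\right)} = \frac{1}{-618494 + \left(\left(-125381 + 557\right) + 230996\right)} = \frac{1}{-618494 + \left(-124824 + 230996\right)} = \frac{1}{-618494 + 106172} = \frac{1}{-512322} = - \frac{1}{512322}$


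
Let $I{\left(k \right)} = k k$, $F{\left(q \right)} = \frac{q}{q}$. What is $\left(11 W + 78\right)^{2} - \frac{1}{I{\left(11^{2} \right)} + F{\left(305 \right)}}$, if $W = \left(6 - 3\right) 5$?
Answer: $\frac{864595457}{14642} \approx 59049.0$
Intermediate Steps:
$F{\left(q \right)} = 1$
$I{\left(k \right)} = k^{2}$
$W = 15$ ($W = 3 \cdot 5 = 15$)
$\left(11 W + 78\right)^{2} - \frac{1}{I{\left(11^{2} \right)} + F{\left(305 \right)}} = \left(11 \cdot 15 + 78\right)^{2} - \frac{1}{\left(11^{2}\right)^{2} + 1} = \left(165 + 78\right)^{2} - \frac{1}{121^{2} + 1} = 243^{2} - \frac{1}{14641 + 1} = 59049 - \frac{1}{14642} = \frac{864595457}{14642}$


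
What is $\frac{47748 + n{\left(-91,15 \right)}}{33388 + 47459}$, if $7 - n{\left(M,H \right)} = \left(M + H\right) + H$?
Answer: $\frac{47816}{80847} \approx 0.59144$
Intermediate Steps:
$n{\left(M,H \right)} = 7 - M - 2 H$ ($n{\left(M,H \right)} = 7 - \left(\left(M + H\right) + H\right) = 7 - \left(\left(H + M\right) + H\right) = 7 - \left(M + 2 H\right) = 7 - M - 2 H$)
$\frac{47748 + n{\left(-91,15 \right)}}{33388 + 47459} = \frac{47748 - -68}{33388 + 47459} = \frac{47748 + \left(7 + 91 - 30\right)}{80847} = \left(47748 + 68\right) \frac{1}{80847} = 47816 \cdot \frac{1}{80847} = \frac{47816}{80847}$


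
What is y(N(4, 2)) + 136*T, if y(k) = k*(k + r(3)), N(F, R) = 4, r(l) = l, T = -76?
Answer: -10308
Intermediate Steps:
y(k) = k*(3 + k) (y(k) = k*(k + 3) = k*(3 + k))
y(N(4, 2)) + 136*T = 4*(3 + 4) + 136*(-76) = 4*7 - 10336 = 28 - 10336 = -10308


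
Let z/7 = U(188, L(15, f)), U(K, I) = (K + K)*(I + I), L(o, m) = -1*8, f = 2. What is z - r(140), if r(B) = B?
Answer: -42252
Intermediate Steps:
L(o, m) = -8
U(K, I) = 4*I*K (U(K, I) = (2*K)*(2*I) = 4*I*K)
z = -42112 (z = 7*(4*(-8)*188) = 7*(-6016) = -42112)
z - r(140) = -42112 - 1*140 = -42112 - 140 = -42252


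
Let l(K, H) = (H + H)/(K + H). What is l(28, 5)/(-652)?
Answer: -5/10758 ≈ -0.00046477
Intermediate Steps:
l(K, H) = 2*H/(H + K) (l(K, H) = (2*H)/(H + K) = 2*H/(H + K))
l(28, 5)/(-652) = (2*5/(5 + 28))/(-652) = (2*5/33)*(-1/652) = (2*5*(1/33))*(-1/652) = (10/33)*(-1/652) = -5/10758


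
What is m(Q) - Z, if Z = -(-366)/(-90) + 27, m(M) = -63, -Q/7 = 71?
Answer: -1289/15 ≈ -85.933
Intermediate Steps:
Q = -497 (Q = -7*71 = -497)
Z = 344/15 (Z = -(-366)*(-1)/90 + 27 = -6*61/90 + 27 = -61/15 + 27 = 344/15 ≈ 22.933)
m(Q) - Z = -63 - 1*344/15 = -63 - 344/15 = -1289/15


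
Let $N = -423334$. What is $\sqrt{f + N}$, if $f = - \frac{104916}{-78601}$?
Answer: $\frac{i \sqrt{2615398820665618}}{78601} \approx 650.64 i$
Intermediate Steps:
$f = \frac{104916}{78601}$ ($f = \left(-104916\right) \left(- \frac{1}{78601}\right) = \frac{104916}{78601} \approx 1.3348$)
$\sqrt{f + N} = \sqrt{\frac{104916}{78601} - 423334} = \sqrt{- \frac{33274370818}{78601}} = \frac{i \sqrt{2615398820665618}}{78601}$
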